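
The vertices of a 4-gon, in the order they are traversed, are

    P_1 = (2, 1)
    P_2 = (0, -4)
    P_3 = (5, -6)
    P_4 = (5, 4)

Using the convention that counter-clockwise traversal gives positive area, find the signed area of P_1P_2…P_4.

29.5

Cross-terms: -8, 20, 50, -3  ⇒  Σ = 59
Signed area = Σ/2 = 29.5 (positive ⇒ counter-clockwise traversal).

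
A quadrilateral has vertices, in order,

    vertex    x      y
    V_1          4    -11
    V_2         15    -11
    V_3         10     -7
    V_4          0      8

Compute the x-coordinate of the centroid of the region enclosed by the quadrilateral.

Apply the shoelace (surveyor's) formula. First the cross-terms c_i = x_i·y_{i+1} − x_{i+1}·y_i:
  121, 5, 80, -32  ⇒  2A = 174, A = 87.
Then Σ (x_i + x_{i+1})·c_i = 3096, so x̄ = 3096 / (6·87) = 172/29.

172/29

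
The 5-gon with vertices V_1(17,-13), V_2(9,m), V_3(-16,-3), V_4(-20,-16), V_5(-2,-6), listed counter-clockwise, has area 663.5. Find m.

Write out the shoelace sum; only the two edges meeting at V_2 involve m:
2·Area = [(17·m − 9·(-13)) + (9·(-3) − (-16)·m)] + 412
       = 33·m + 502 = 1327
⇒ m = 25.

25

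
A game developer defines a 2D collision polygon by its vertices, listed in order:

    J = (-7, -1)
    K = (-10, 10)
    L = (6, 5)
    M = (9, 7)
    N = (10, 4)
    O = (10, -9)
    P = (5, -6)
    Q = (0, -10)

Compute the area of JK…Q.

Apply the shoelace (surveyor's) formula: 2A = Σ (x_i·y_{i+1} − x_{i+1}·y_i), indices taken mod 8.
Cross-terms: -80, -110, -3, -34, -130, -15, -50, -70  ⇒  Σ = -492
Area = |Σ|/2 = 246.

246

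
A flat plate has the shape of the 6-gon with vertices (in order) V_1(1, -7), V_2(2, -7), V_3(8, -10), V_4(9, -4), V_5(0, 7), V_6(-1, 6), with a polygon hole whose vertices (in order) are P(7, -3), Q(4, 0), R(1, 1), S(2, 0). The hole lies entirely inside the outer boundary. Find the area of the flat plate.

Outer boundary:
Σ = (7) + (36) + (58) + (63) + (7) + (1) = 172
Area = |Σ|/2 = 86.
Hole:
Apply the surveyor's formula: 2A = Σ (x_i·y_{i+1} − x_{i+1}·y_i), indices taken mod 4.
Cross-terms: 12, 4, -2, -6  ⇒  Σ = 8
Area = |Σ|/2 = 4.
Net area = 86 − 4 = 82.

82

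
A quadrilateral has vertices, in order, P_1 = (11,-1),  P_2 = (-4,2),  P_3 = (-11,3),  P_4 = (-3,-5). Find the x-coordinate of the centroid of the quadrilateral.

-76/75

Apply the surveyor's formula. First the cross-terms c_i = x_i·y_{i+1} − x_{i+1}·y_i:
  18, 10, 64, 58  ⇒  2A = 150, A = 75.
Then Σ (x_i + x_{i+1})·c_i = -456, so x̄ = -456 / (6·75) = -76/75.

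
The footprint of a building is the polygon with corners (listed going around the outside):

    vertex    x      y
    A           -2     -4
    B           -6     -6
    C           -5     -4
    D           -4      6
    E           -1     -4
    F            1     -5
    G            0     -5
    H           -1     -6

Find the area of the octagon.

Σ = (-12) + (-6) + (-46) + (22) + (9) + (-5) + (-5) + (-8) = -51
Area = |Σ|/2 = 25.5.

25.5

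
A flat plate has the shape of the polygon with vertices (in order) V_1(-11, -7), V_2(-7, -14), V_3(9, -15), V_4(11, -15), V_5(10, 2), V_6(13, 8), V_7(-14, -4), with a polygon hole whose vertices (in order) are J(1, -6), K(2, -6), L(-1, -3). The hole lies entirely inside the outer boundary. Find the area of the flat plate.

351.5

Outer boundary:
Σ = (105) + (231) + (30) + (172) + (54) + (60) + (54) = 706
Area = |Σ|/2 = 353.
Hole:
J→K: (1)(-6) − (2)(-6) = 6
K→L: (2)(-3) − (-1)(-6) = -12
L→J: (-1)(-6) − (1)(-3) = 9
Σ = 3
Area = |Σ|/2 = 1.5.
Net area = 353 − 1.5 = 351.5.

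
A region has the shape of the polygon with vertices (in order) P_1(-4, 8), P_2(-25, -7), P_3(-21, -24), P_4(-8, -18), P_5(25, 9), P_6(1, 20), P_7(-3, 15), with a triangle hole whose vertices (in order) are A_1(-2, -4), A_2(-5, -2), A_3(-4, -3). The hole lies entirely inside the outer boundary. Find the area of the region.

Outer boundary:
Σ = (228) + (453) + (186) + (378) + (491) + (75) + (36) = 1847
Area = |Σ|/2 = 923.5.
Hole:
Apply Gauss's area formula: 2A = Σ (x_i·y_{i+1} − x_{i+1}·y_i), indices taken mod 3.
Σ = (-16) + (7) + (10) = 1
Area = |Σ|/2 = 0.5.
Net area = 923.5 − 0.5 = 923.

923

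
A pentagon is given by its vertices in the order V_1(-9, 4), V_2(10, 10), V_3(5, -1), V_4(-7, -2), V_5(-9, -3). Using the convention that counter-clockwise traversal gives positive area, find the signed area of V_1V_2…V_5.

-133.5

Apply the surveyor's formula: 2A = Σ (x_i·y_{i+1} − x_{i+1}·y_i), indices taken mod 5.
Σ = (-130) + (-60) + (-17) + (3) + (-63) = -267
Signed area = Σ/2 = -133.5 (negative ⇒ clockwise traversal).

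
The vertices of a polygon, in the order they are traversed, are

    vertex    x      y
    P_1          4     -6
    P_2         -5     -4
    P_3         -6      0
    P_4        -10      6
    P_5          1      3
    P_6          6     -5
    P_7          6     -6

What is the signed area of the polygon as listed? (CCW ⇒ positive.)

Apply the shoelace (surveyor's) formula: 2A = Σ (x_i·y_{i+1} − x_{i+1}·y_i), indices taken mod 7.
P_1→P_2: (4)(-4) − (-5)(-6) = -46
P_2→P_3: (-5)(0) − (-6)(-4) = -24
P_3→P_4: (-6)(6) − (-10)(0) = -36
P_4→P_5: (-10)(3) − (1)(6) = -36
P_5→P_6: (1)(-5) − (6)(3) = -23
P_6→P_7: (6)(-6) − (6)(-5) = -6
P_7→P_1: (6)(-6) − (4)(-6) = -12
Σ = -183
Signed area = Σ/2 = -91.5 (negative ⇒ clockwise traversal).

-91.5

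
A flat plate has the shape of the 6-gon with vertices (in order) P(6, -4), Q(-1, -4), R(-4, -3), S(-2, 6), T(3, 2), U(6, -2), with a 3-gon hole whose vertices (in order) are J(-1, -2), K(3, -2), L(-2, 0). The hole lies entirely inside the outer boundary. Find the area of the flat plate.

57.5

Outer boundary:
Σ = (-28) + (-13) + (-30) + (-22) + (-18) + (-12) = -123
Area = |Σ|/2 = 61.5.
Hole:
Apply the surveyor's formula: 2A = Σ (x_i·y_{i+1} − x_{i+1}·y_i), indices taken mod 3.
Cross-terms: 8, -4, 4  ⇒  Σ = 8
Area = |Σ|/2 = 4.
Net area = 61.5 − 4 = 57.5.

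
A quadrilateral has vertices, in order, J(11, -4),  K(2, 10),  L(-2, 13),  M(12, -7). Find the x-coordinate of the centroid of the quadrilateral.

Apply Gauss's area formula. First the cross-terms c_i = x_i·y_{i+1} − x_{i+1}·y_i:
  118, 46, -142, 29  ⇒  2A = 51, A = 25.5.
Then Σ (x_i + x_{i+1})·c_i = 781, so x̄ = 781 / (6·25.5) = 781/153.

781/153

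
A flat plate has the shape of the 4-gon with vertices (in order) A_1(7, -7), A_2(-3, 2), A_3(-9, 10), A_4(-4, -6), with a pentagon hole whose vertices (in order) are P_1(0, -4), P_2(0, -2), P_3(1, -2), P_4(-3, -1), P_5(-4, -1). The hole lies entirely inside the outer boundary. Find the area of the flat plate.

Outer boundary:
Apply the shoelace formula: 2A = Σ (x_i·y_{i+1} − x_{i+1}·y_i), indices taken mod 4.
Cross-terms: -7, -12, 94, 70  ⇒  Σ = 145
Area = |Σ|/2 = 72.5.
Hole:
Cross-terms: 0, 2, -7, -1, 16  ⇒  Σ = 10
Area = |Σ|/2 = 5.
Net area = 72.5 − 5 = 67.5.

67.5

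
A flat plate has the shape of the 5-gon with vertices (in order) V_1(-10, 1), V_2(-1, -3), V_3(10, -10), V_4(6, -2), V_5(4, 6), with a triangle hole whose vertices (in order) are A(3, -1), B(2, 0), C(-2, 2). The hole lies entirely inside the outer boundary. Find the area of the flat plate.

108.5

Outer boundary:
Apply Gauss's area formula: 2A = Σ (x_i·y_{i+1} − x_{i+1}·y_i), indices taken mod 5.
Σ = (31) + (40) + (40) + (44) + (64) = 219
Area = |Σ|/2 = 109.5.
Hole:
Apply Gauss's area formula: 2A = Σ (x_i·y_{i+1} − x_{i+1}·y_i), indices taken mod 3.
A→B: (3)(0) − (2)(-1) = 2
B→C: (2)(2) − (-2)(0) = 4
C→A: (-2)(-1) − (3)(2) = -4
Σ = 2
Area = |Σ|/2 = 1.
Net area = 109.5 − 1 = 108.5.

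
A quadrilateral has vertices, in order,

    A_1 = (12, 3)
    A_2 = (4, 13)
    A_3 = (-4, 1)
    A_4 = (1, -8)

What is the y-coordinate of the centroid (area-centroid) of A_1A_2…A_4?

2.4

Apply Gauss's area formula. First the cross-terms c_i = x_i·y_{i+1} − x_{i+1}·y_i:
  144, 56, 31, 99  ⇒  2A = 330, A = 165.
Then Σ (y_i + y_{i+1})·c_i = 2376, so ȳ = 2376 / (6·165) = 2.4.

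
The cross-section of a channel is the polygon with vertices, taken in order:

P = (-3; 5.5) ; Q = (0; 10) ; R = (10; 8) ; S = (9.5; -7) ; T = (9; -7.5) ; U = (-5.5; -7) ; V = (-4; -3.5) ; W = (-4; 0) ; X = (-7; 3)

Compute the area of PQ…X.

Apply the shoelace (surveyor's) formula: 2A = Σ (x_i·y_{i+1} − x_{i+1}·y_i), indices taken mod 9.
Cross-terms: -30, -100, -146, -8.25, -104.25, -8.75, -14, -12, -29.5  ⇒  Σ = -452.75
Area = |Σ|/2 = 226.375.

226.375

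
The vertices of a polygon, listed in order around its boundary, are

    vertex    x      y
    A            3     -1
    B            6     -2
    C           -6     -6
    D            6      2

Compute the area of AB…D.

A→B: (3)(-2) − (6)(-1) = 0
B→C: (6)(-6) − (-6)(-2) = -48
C→D: (-6)(2) − (6)(-6) = 24
D→A: (6)(-1) − (3)(2) = -12
Σ = -36
Area = |Σ|/2 = 18.

18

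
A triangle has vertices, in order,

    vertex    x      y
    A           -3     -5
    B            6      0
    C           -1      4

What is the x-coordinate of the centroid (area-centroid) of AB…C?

2/3

Apply the surveyor's formula. First the cross-terms c_i = x_i·y_{i+1} − x_{i+1}·y_i:
  30, 24, 17  ⇒  2A = 71, A = 35.5.
Then Σ (x_i + x_{i+1})·c_i = 142, so x̄ = 142 / (6·35.5) = 2/3.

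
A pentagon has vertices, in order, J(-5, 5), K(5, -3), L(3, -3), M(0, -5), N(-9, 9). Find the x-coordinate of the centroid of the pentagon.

Apply the shoelace (surveyor's) formula. First the cross-terms c_i = x_i·y_{i+1} − x_{i+1}·y_i:
  -10, -6, -15, -45, 0  ⇒  2A = -76, A = -38.
Then Σ (x_i + x_{i+1})·c_i = 312, so x̄ = 312 / (6·(-38)) = -26/19.

-26/19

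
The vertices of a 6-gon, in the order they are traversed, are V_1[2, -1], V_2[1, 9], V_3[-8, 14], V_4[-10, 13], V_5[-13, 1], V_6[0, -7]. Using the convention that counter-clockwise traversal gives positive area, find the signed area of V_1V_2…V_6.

202.5

V_1→V_2: (2)(9) − (1)(-1) = 19
V_2→V_3: (1)(14) − (-8)(9) = 86
V_3→V_4: (-8)(13) − (-10)(14) = 36
V_4→V_5: (-10)(1) − (-13)(13) = 159
V_5→V_6: (-13)(-7) − (0)(1) = 91
V_6→V_1: (0)(-1) − (2)(-7) = 14
Σ = 405
Signed area = Σ/2 = 202.5 (positive ⇒ counter-clockwise traversal).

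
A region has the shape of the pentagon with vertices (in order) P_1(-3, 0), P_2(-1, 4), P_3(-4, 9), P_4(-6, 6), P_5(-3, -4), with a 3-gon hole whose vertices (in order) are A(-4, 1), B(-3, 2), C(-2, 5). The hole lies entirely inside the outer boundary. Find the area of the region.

Outer boundary:
Σ = (-12) + (7) + (30) + (42) + (-12) = 55
Area = |Σ|/2 = 27.5.
Hole:
Apply the shoelace formula: 2A = Σ (x_i·y_{i+1} − x_{i+1}·y_i), indices taken mod 3.
Cross-terms: -5, -11, 18  ⇒  Σ = 2
Area = |Σ|/2 = 1.
Net area = 27.5 − 1 = 26.5.

26.5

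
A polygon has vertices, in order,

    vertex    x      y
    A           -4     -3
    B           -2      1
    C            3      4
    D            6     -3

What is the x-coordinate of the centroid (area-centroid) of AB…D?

Apply the shoelace formula. First the cross-terms c_i = x_i·y_{i+1} − x_{i+1}·y_i:
  -10, -11, -33, -30  ⇒  2A = -84, A = -42.
Then Σ (x_i + x_{i+1})·c_i = -308, so x̄ = -308 / (6·(-42)) = 11/9.

11/9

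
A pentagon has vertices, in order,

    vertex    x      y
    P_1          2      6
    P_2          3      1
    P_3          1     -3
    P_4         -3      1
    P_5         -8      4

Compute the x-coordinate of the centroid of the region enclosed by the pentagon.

Apply the shoelace (surveyor's) formula. First the cross-terms c_i = x_i·y_{i+1} − x_{i+1}·y_i:
  -16, -10, -8, -4, -56  ⇒  2A = -94, A = -47.
Then Σ (x_i + x_{i+1})·c_i = 276, so x̄ = 276 / (6·(-47)) = -46/47.

-46/47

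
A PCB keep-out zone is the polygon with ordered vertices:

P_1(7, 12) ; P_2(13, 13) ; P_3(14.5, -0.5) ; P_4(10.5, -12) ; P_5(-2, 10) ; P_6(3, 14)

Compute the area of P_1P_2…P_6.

Apply the shoelace (surveyor's) formula: 2A = Σ (x_i·y_{i+1} − x_{i+1}·y_i), indices taken mod 6.
Σ = (-65) + (-195) + (-168.75) + (81) + (-58) + (-62) = -467.75
Area = |Σ|/2 = 233.875.

233.875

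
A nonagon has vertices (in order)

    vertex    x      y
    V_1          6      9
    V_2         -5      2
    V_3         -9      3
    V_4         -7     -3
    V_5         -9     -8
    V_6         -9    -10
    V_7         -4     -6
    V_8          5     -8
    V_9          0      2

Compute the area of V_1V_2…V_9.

114.5

Apply the surveyor's formula: 2A = Σ (x_i·y_{i+1} − x_{i+1}·y_i), indices taken mod 9.
Cross-terms: 57, 3, 48, 29, 18, 14, 62, 10, -12  ⇒  Σ = 229
Area = |Σ|/2 = 114.5.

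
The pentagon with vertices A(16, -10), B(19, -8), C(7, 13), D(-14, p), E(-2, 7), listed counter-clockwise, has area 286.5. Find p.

Write out the shoelace sum; only the two edges meeting at D involve p:
2·Area = [(7·p − (-14)·13) + ((-14)·7 − (-2)·p)] + 273
       = 9·p + 357 = 573
⇒ p = 24.

24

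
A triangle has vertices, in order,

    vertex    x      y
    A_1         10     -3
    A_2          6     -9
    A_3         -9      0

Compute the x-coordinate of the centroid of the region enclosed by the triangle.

Apply the surveyor's formula. First the cross-terms c_i = x_i·y_{i+1} − x_{i+1}·y_i:
  -72, -81, 27  ⇒  2A = -126, A = -63.
Then Σ (x_i + x_{i+1})·c_i = -882, so x̄ = -882 / (6·(-63)) = 7/3.

7/3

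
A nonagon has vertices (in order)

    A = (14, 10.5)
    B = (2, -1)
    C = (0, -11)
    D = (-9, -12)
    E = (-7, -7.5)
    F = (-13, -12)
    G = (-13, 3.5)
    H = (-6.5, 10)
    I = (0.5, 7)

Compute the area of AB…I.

Apply the shoelace (surveyor's) formula: 2A = Σ (x_i·y_{i+1} − x_{i+1}·y_i), indices taken mod 9.
Σ = (-35) + (-22) + (-99) + (-16.5) + (-13.5) + (-201.5) + (-107.25) + (-50.5) + (-92.75) = -638
Area = |Σ|/2 = 319.

319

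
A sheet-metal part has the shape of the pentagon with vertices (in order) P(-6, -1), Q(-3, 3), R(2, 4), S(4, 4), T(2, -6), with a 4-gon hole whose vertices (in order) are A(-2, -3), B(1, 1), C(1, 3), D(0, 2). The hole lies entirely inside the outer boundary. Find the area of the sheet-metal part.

Outer boundary:
Apply the surveyor's formula: 2A = Σ (x_i·y_{i+1} − x_{i+1}·y_i), indices taken mod 5.
Cross-terms: -21, -18, -8, -32, -38  ⇒  Σ = -117
Area = |Σ|/2 = 58.5.
Hole:
A→B: (-2)(1) − (1)(-3) = 1
B→C: (1)(3) − (1)(1) = 2
C→D: (1)(2) − (0)(3) = 2
D→A: (0)(-3) − (-2)(2) = 4
Σ = 9
Area = |Σ|/2 = 4.5.
Net area = 58.5 − 4.5 = 54.

54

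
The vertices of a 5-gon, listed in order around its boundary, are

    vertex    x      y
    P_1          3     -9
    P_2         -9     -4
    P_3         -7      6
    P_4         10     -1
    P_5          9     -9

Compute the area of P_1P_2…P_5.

181.5

Apply the surveyor's formula: 2A = Σ (x_i·y_{i+1} − x_{i+1}·y_i), indices taken mod 5.
Σ = (-93) + (-82) + (-53) + (-81) + (-54) = -363
Area = |Σ|/2 = 181.5.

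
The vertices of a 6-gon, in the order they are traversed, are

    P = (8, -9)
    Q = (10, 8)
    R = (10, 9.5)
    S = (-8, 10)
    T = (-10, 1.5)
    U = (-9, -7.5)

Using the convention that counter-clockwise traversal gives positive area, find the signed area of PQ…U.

Apply the shoelace formula: 2A = Σ (x_i·y_{i+1} − x_{i+1}·y_i), indices taken mod 6.
Σ = (154) + (15) + (176) + (88) + (88.5) + (141) = 662.5
Signed area = Σ/2 = 331.25 (positive ⇒ counter-clockwise traversal).

331.25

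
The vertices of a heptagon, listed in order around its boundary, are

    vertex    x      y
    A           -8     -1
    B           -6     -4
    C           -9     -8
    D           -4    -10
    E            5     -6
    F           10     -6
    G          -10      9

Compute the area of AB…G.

156

Apply the surveyor's formula: 2A = Σ (x_i·y_{i+1} − x_{i+1}·y_i), indices taken mod 7.
Σ = (26) + (12) + (58) + (74) + (30) + (30) + (82) = 312
Area = |Σ|/2 = 156.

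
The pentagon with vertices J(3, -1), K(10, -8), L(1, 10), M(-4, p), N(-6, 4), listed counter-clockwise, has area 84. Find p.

The doubled signed area Σ (x_i y_{i+1} − x_{i+1} y_i) is linear in p.
With p=0 it equals 112; the coefficient of p is 7 (from the two edges through M).
So 7·p + 112 = 2·84 = 168 ⇒ p = 8.

8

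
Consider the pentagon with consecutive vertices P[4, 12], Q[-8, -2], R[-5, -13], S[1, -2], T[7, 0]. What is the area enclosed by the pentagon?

Apply the shoelace formula: 2A = Σ (x_i·y_{i+1} − x_{i+1}·y_i), indices taken mod 5.
P→Q: (4)(-2) − (-8)(12) = 88
Q→R: (-8)(-13) − (-5)(-2) = 94
R→S: (-5)(-2) − (1)(-13) = 23
S→T: (1)(0) − (7)(-2) = 14
T→P: (7)(12) − (4)(0) = 84
Σ = 303
Area = |Σ|/2 = 151.5.

151.5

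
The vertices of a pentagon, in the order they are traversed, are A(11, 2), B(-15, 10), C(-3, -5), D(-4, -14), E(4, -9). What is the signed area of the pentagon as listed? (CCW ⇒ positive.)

Apply the surveyor's formula: 2A = Σ (x_i·y_{i+1} − x_{i+1}·y_i), indices taken mod 5.
Σ = (140) + (105) + (22) + (92) + (107) = 466
Signed area = Σ/2 = 233 (positive ⇒ counter-clockwise traversal).

233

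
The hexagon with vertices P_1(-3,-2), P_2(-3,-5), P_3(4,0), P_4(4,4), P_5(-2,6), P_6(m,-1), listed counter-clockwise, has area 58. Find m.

Write out the shoelace sum; only the two edges meeting at P_6 involve m:
2·Area = [((-2)·(-1) − m·6) + (m·(-2) − (-3)·(-1))] + 77
       = -8·m + 76 = 116
⇒ m = -5.

-5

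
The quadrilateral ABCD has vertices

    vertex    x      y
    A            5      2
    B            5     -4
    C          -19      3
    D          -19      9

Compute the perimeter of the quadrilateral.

62

|AB| = √((0)² + (-6)²) = √36 = 6
|BC| = √((-24)² + (7)²) = √625 = 25
|CD| = √((0)² + (6)²) = √36 = 6
|DA| = √((24)² + (-7)²) = √625 = 25
Perimeter = 6 + 25 + 6 + 25 = 62.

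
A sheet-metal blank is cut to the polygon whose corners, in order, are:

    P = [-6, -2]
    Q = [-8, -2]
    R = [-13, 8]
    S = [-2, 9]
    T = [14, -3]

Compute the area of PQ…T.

Apply the shoelace formula: 2A = Σ (x_i·y_{i+1} − x_{i+1}·y_i), indices taken mod 5.
P→Q: (-6)(-2) − (-8)(-2) = -4
Q→R: (-8)(8) − (-13)(-2) = -90
R→S: (-13)(9) − (-2)(8) = -101
S→T: (-2)(-3) − (14)(9) = -120
T→P: (14)(-2) − (-6)(-3) = -46
Σ = -361
Area = |Σ|/2 = 180.5.

180.5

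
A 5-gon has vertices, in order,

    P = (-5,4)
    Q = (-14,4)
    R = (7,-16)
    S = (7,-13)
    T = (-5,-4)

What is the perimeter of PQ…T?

64

|PQ| = √((-9)² + (0)²) = √81 = 9
|QR| = √((21)² + (-20)²) = √841 = 29
|RS| = √((0)² + (3)²) = √9 = 3
|ST| = √((-12)² + (9)²) = √225 = 15
|TP| = √((0)² + (8)²) = √64 = 8
Perimeter = 9 + 29 + 3 + 15 + 8 = 64.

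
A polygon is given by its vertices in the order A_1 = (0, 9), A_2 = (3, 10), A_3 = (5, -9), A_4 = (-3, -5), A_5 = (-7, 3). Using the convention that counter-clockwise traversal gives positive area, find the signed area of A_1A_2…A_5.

Apply the shoelace formula: 2A = Σ (x_i·y_{i+1} − x_{i+1}·y_i), indices taken mod 5.
Σ = (-27) + (-77) + (-52) + (-44) + (-63) = -263
Signed area = Σ/2 = -131.5 (negative ⇒ clockwise traversal).

-131.5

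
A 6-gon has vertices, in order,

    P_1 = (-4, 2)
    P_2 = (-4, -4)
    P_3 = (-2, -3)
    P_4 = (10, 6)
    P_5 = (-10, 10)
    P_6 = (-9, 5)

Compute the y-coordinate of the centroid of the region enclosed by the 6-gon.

394/93

Apply Gauss's area formula. First the cross-terms c_i = x_i·y_{i+1} − x_{i+1}·y_i:
  24, 4, 18, 160, 40, 2  ⇒  2A = 248, A = 124.
Then Σ (y_i + y_{i+1})·c_i = 3152, so ȳ = 3152 / (6·124) = 394/93.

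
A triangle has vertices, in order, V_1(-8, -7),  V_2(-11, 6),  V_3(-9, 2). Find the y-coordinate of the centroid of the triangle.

1/3

Apply the shoelace (surveyor's) formula. First the cross-terms c_i = x_i·y_{i+1} − x_{i+1}·y_i:
  -125, 32, 79  ⇒  2A = -14, A = -7.
Then Σ (y_i + y_{i+1})·c_i = -14, so ȳ = -14 / (6·(-7)) = 1/3.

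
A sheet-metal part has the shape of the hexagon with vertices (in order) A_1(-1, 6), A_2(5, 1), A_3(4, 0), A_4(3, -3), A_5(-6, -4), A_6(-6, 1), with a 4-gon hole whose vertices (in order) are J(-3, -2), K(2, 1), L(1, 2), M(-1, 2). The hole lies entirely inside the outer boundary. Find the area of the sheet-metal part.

63

Outer boundary:
Apply the shoelace formula: 2A = Σ (x_i·y_{i+1} − x_{i+1}·y_i), indices taken mod 6.
A_1→A_2: (-1)(1) − (5)(6) = -31
A_2→A_3: (5)(0) − (4)(1) = -4
A_3→A_4: (4)(-3) − (3)(0) = -12
A_4→A_5: (3)(-4) − (-6)(-3) = -30
A_5→A_6: (-6)(1) − (-6)(-4) = -30
A_6→A_1: (-6)(6) − (-1)(1) = -35
Σ = -142
Area = |Σ|/2 = 71.
Hole:
Apply Gauss's area formula: 2A = Σ (x_i·y_{i+1} − x_{i+1}·y_i), indices taken mod 4.
Σ = (1) + (3) + (4) + (8) = 16
Area = |Σ|/2 = 8.
Net area = 71 − 8 = 63.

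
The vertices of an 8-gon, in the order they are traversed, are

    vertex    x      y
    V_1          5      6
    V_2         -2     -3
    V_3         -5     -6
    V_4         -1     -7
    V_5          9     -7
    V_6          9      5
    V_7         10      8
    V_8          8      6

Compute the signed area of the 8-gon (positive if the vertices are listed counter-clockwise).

118.5

Σ = (-3) + (-3) + (29) + (70) + (108) + (22) + (-4) + (18) = 237
Signed area = Σ/2 = 118.5 (positive ⇒ counter-clockwise traversal).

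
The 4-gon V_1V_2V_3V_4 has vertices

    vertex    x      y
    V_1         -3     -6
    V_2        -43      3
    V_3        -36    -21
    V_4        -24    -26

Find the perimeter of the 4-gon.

|V_1V_2| = √((-40)² + (9)²) = √1681 = 41
|V_2V_3| = √((7)² + (-24)²) = √625 = 25
|V_3V_4| = √((12)² + (-5)²) = √169 = 13
|V_4V_1| = √((21)² + (20)²) = √841 = 29
Perimeter = 41 + 25 + 13 + 29 = 108.

108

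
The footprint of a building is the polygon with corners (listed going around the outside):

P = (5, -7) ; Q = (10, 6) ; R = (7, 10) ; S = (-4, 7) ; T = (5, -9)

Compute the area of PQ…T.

129

Cross-terms: 100, 58, 89, 1, 10  ⇒  Σ = 258
Area = |Σ|/2 = 129.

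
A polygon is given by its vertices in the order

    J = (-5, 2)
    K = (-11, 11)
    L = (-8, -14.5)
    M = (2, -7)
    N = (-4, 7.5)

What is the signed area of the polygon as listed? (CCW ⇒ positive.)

158

Σ = (-33) + (247.5) + (85) + (-13) + (29.5) = 316
Signed area = Σ/2 = 158 (positive ⇒ counter-clockwise traversal).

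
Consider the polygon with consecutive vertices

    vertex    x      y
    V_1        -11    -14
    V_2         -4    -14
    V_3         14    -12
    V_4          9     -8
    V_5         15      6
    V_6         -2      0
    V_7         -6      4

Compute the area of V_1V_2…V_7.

Apply the surveyor's formula: 2A = Σ (x_i·y_{i+1} − x_{i+1}·y_i), indices taken mod 7.
V_1→V_2: (-11)(-14) − (-4)(-14) = 98
V_2→V_3: (-4)(-12) − (14)(-14) = 244
V_3→V_4: (14)(-8) − (9)(-12) = -4
V_4→V_5: (9)(6) − (15)(-8) = 174
V_5→V_6: (15)(0) − (-2)(6) = 12
V_6→V_7: (-2)(4) − (-6)(0) = -8
V_7→V_1: (-6)(-14) − (-11)(4) = 128
Σ = 644
Area = |Σ|/2 = 322.

322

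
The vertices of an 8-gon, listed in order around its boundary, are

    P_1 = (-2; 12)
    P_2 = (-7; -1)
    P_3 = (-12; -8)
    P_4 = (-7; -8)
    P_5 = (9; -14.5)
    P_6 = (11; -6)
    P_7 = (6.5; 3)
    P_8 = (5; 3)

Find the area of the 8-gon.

Σ = (86) + (44) + (40) + (173.5) + (105.5) + (72) + (4.5) + (66) = 591.5
Area = |Σ|/2 = 295.75.

295.75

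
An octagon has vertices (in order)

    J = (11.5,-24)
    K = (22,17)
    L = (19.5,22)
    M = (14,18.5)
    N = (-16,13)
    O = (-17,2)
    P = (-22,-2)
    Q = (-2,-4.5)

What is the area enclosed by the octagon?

934.25

Apply the shoelace (surveyor's) formula: 2A = Σ (x_i·y_{i+1} − x_{i+1}·y_i), indices taken mod 8.
Cross-terms: 723.5, 152.5, 52.75, 478, 189, 78, 95, 99.75  ⇒  Σ = 1868.5
Area = |Σ|/2 = 934.25.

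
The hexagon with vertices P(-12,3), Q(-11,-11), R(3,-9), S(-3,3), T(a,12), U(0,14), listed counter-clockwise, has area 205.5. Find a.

Write out the shoelace sum; only the two edges meeting at T involve a:
2·Area = [((-3)·12 − a·3) + (a·14 − 0·12)] + 447
       = 11·a + 411 = 411
⇒ a = 0.

0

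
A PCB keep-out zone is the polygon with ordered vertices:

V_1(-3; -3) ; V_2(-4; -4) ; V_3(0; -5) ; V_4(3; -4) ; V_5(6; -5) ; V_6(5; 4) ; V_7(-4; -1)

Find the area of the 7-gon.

56.5

V_1→V_2: (-3)(-4) − (-4)(-3) = 0
V_2→V_3: (-4)(-5) − (0)(-4) = 20
V_3→V_4: (0)(-4) − (3)(-5) = 15
V_4→V_5: (3)(-5) − (6)(-4) = 9
V_5→V_6: (6)(4) − (5)(-5) = 49
V_6→V_7: (5)(-1) − (-4)(4) = 11
V_7→V_1: (-4)(-3) − (-3)(-1) = 9
Σ = 113
Area = |Σ|/2 = 56.5.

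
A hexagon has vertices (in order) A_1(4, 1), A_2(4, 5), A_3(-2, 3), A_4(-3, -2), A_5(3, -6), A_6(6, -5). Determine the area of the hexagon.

61

Apply the shoelace formula: 2A = Σ (x_i·y_{i+1} − x_{i+1}·y_i), indices taken mod 6.
Σ = (16) + (22) + (13) + (24) + (21) + (26) = 122
Area = |Σ|/2 = 61.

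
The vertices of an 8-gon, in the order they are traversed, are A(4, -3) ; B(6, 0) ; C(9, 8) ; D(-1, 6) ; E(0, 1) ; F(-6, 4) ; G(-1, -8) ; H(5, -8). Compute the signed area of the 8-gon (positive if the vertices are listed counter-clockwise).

Cross-terms: 18, 48, 62, -1, 6, 52, 48, 17  ⇒  Σ = 250
Signed area = Σ/2 = 125 (positive ⇒ counter-clockwise traversal).

125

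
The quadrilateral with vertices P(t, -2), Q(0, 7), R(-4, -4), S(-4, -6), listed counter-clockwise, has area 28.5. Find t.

The doubled signed area Σ (x_i y_{i+1} − x_{i+1} y_i) is linear in t.
With t=0 it equals 44; the coefficient of t is 13 (from the two edges through P).
So 13·t + 44 = 2·28.5 = 57 ⇒ t = 1.

1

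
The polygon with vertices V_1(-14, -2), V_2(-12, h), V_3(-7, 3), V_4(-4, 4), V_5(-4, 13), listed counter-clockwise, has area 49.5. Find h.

-3

The doubled signed area Σ (x_i y_{i+1} − x_{i+1} y_i) is linear in h.
With h=0 it equals 78; the coefficient of h is -7 (from the two edges through V_2).
So -7·h + 78 = 2·49.5 = 99 ⇒ h = -3.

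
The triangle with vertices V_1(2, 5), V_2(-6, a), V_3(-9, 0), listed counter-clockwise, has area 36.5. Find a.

Write out the shoelace sum; only the two edges meeting at V_2 involve a:
2·Area = [(2·a − (-6)·5) + ((-6)·0 − (-9)·a)] + -45
       = 11·a + -15 = 73
⇒ a = 8.

8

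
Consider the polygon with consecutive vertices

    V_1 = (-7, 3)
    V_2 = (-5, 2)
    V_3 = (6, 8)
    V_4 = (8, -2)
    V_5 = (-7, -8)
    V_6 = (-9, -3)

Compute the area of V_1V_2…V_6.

152

V_1→V_2: (-7)(2) − (-5)(3) = 1
V_2→V_3: (-5)(8) − (6)(2) = -52
V_3→V_4: (6)(-2) − (8)(8) = -76
V_4→V_5: (8)(-8) − (-7)(-2) = -78
V_5→V_6: (-7)(-3) − (-9)(-8) = -51
V_6→V_1: (-9)(3) − (-7)(-3) = -48
Σ = -304
Area = |Σ|/2 = 152.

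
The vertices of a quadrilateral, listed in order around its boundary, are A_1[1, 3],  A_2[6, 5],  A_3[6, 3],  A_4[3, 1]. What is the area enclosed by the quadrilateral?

Σ = (-13) + (-12) + (-3) + (8) = -20
Area = |Σ|/2 = 10.

10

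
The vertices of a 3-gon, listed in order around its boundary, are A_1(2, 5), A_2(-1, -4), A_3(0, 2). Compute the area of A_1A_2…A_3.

Apply the surveyor's formula: 2A = Σ (x_i·y_{i+1} − x_{i+1}·y_i), indices taken mod 3.
Cross-terms: -3, -2, -4  ⇒  Σ = -9
Area = |Σ|/2 = 4.5.

4.5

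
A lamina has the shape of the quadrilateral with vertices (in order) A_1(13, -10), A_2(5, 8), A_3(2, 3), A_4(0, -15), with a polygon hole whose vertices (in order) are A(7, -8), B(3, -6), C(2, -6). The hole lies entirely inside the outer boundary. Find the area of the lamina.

158

Outer boundary:
Σ = (154) + (-1) + (-30) + (195) = 318
Area = |Σ|/2 = 159.
Hole:
Apply the shoelace (surveyor's) formula: 2A = Σ (x_i·y_{i+1} − x_{i+1}·y_i), indices taken mod 3.
A→B: (7)(-6) − (3)(-8) = -18
B→C: (3)(-6) − (2)(-6) = -6
C→A: (2)(-8) − (7)(-6) = 26
Σ = 2
Area = |Σ|/2 = 1.
Net area = 159 − 1 = 158.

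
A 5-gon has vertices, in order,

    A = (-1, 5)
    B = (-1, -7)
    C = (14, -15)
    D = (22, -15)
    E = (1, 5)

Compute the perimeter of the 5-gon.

|AB| = √((0)² + (-12)²) = √144 = 12
|BC| = √((15)² + (-8)²) = √289 = 17
|CD| = √((8)² + (0)²) = √64 = 8
|DE| = √((-21)² + (20)²) = √841 = 29
|EA| = √((-2)² + (0)²) = √4 = 2
Perimeter = 12 + 17 + 8 + 29 + 2 = 68.

68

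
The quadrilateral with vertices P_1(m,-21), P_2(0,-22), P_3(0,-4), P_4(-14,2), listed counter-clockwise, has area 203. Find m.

-7

The doubled signed area Σ (x_i y_{i+1} − x_{i+1} y_i) is linear in m.
With m=0 it equals 238; the coefficient of m is -24 (from the two edges through P_1).
So -24·m + 238 = 2·203 = 406 ⇒ m = -7.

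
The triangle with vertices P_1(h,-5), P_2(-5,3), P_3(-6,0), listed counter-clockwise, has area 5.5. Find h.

Write out the shoelace sum; only the two edges meeting at P_1 involve h:
2·Area = [((-6)·(-5) − h·0) + (h·3 − (-5)·(-5))] + 18
       = 3·h + 23 = 11
⇒ h = -4.

-4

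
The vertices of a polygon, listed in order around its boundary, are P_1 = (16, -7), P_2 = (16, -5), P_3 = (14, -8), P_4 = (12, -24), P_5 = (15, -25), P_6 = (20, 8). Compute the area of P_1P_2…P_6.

P_1→P_2: (16)(-5) − (16)(-7) = 32
P_2→P_3: (16)(-8) − (14)(-5) = -58
P_3→P_4: (14)(-24) − (12)(-8) = -240
P_4→P_5: (12)(-25) − (15)(-24) = 60
P_5→P_6: (15)(8) − (20)(-25) = 620
P_6→P_1: (20)(-7) − (16)(8) = -268
Σ = 146
Area = |Σ|/2 = 73.

73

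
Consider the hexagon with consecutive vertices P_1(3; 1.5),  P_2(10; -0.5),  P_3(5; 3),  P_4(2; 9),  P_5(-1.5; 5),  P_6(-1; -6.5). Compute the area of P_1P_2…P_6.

55.625

Apply the shoelace (surveyor's) formula: 2A = Σ (x_i·y_{i+1} − x_{i+1}·y_i), indices taken mod 6.
Cross-terms: -16.5, 32.5, 39, 23.5, 14.75, 18  ⇒  Σ = 111.25
Area = |Σ|/2 = 55.625.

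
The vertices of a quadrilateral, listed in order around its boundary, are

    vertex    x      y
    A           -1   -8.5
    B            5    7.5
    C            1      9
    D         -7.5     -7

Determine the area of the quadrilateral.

94.875

Σ = (35) + (37.5) + (60.5) + (56.75) = 189.75
Area = |Σ|/2 = 94.875.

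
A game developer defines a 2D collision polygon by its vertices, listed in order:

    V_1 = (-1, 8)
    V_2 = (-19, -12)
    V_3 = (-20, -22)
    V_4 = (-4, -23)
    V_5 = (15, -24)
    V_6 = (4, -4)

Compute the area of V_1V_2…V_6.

609.5

Apply the surveyor's formula: 2A = Σ (x_i·y_{i+1} − x_{i+1}·y_i), indices taken mod 6.
Σ = (164) + (178) + (372) + (441) + (36) + (28) = 1219
Area = |Σ|/2 = 609.5.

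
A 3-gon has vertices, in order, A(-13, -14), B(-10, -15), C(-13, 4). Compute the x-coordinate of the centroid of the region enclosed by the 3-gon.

Apply the shoelace (surveyor's) formula. First the cross-terms c_i = x_i·y_{i+1} − x_{i+1}·y_i:
  55, -235, 234  ⇒  2A = 54, A = 27.
Then Σ (x_i + x_{i+1})·c_i = -1944, so x̄ = -1944 / (6·27) = -12.

-12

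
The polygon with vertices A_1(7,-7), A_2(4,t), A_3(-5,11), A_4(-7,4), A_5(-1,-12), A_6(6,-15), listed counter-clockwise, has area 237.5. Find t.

Write out the shoelace sum; only the two edges meeting at A_2 involve t:
2·Area = [(7·t − 4·(-7)) + (4·11 − (-5)·t)] + 295
       = 12·t + 367 = 475
⇒ t = 9.

9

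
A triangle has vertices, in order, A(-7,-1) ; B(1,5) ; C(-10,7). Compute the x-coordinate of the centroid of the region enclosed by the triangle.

Apply the surveyor's formula. First the cross-terms c_i = x_i·y_{i+1} − x_{i+1}·y_i:
  -34, 57, 59  ⇒  2A = 82, A = 41.
Then Σ (x_i + x_{i+1})·c_i = -1312, so x̄ = -1312 / (6·41) = -16/3.

-16/3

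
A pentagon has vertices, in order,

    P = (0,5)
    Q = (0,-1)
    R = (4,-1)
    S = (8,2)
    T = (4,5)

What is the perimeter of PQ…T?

24

|PQ| = √((0)² + (-6)²) = √36 = 6
|QR| = √((4)² + (0)²) = √16 = 4
|RS| = √((4)² + (3)²) = √25 = 5
|ST| = √((-4)² + (3)²) = √25 = 5
|TP| = √((-4)² + (0)²) = √16 = 4
Perimeter = 6 + 4 + 5 + 5 + 4 = 24.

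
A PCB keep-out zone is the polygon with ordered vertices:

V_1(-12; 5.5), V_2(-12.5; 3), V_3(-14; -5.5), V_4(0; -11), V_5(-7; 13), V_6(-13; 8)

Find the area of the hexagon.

179

Apply the shoelace formula: 2A = Σ (x_i·y_{i+1} − x_{i+1}·y_i), indices taken mod 6.
V_1→V_2: (-12)(3) − (-12.5)(5.5) = 32.75
V_2→V_3: (-12.5)(-5.5) − (-14)(3) = 110.75
V_3→V_4: (-14)(-11) − (0)(-5.5) = 154
V_4→V_5: (0)(13) − (-7)(-11) = -77
V_5→V_6: (-7)(8) − (-13)(13) = 113
V_6→V_1: (-13)(5.5) − (-12)(8) = 24.5
Σ = 358
Area = |Σ|/2 = 179.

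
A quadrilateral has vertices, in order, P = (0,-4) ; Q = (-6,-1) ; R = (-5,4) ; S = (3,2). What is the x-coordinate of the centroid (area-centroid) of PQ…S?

Apply the shoelace (surveyor's) formula. First the cross-terms c_i = x_i·y_{i+1} − x_{i+1}·y_i:
  -24, -29, -22, -12  ⇒  2A = -87, A = -43.5.
Then Σ (x_i + x_{i+1})·c_i = 471, so x̄ = 471 / (6·(-43.5)) = -157/87.

-157/87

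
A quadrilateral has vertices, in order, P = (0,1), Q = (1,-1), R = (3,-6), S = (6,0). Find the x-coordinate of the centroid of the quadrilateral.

347/114

Apply the shoelace (surveyor's) formula. First the cross-terms c_i = x_i·y_{i+1} − x_{i+1}·y_i:
  -1, -3, 36, 6  ⇒  2A = 38, A = 19.
Then Σ (x_i + x_{i+1})·c_i = 347, so x̄ = 347 / (6·19) = 347/114.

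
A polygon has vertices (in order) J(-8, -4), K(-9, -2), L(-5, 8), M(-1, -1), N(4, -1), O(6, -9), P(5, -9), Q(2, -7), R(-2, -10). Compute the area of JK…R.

123

Cross-terms: -20, -82, 13, 5, -30, -9, -17, -34, -72  ⇒  Σ = -246
Area = |Σ|/2 = 123.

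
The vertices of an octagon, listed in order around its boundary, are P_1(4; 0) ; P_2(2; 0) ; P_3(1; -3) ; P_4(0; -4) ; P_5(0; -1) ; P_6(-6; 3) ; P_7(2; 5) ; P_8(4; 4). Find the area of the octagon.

Apply the shoelace (surveyor's) formula: 2A = Σ (x_i·y_{i+1} − x_{i+1}·y_i), indices taken mod 8.
Cross-terms: 0, -6, -4, 0, -6, -36, -12, -16  ⇒  Σ = -80
Area = |Σ|/2 = 40.

40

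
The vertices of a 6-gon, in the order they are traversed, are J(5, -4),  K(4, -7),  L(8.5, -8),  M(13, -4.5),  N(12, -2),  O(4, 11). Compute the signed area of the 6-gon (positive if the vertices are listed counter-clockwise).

85.625

Apply the surveyor's formula: 2A = Σ (x_i·y_{i+1} − x_{i+1}·y_i), indices taken mod 6.
J→K: (5)(-7) − (4)(-4) = -19
K→L: (4)(-8) − (8.5)(-7) = 27.5
L→M: (8.5)(-4.5) − (13)(-8) = 65.75
M→N: (13)(-2) − (12)(-4.5) = 28
N→O: (12)(11) − (4)(-2) = 140
O→J: (4)(-4) − (5)(11) = -71
Σ = 171.25
Signed area = Σ/2 = 85.625 (positive ⇒ counter-clockwise traversal).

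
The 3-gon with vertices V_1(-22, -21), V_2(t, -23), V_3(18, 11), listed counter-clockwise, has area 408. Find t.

The doubled signed area Σ (x_i y_{i+1} − x_{i+1} y_i) is linear in t.
With t=0 it equals 784; the coefficient of t is 32 (from the two edges through V_2).
So 32·t + 784 = 2·408 = 816 ⇒ t = 1.

1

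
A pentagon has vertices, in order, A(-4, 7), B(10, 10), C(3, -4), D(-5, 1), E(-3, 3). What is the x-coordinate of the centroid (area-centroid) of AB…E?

Apply Gauss's area formula. First the cross-terms c_i = x_i·y_{i+1} − x_{i+1}·y_i:
  -110, -70, -17, -12, -9  ⇒  2A = -218, A = -109.
Then Σ (x_i + x_{i+1})·c_i = -1377, so x̄ = -1377 / (6·(-109)) = 459/218.

459/218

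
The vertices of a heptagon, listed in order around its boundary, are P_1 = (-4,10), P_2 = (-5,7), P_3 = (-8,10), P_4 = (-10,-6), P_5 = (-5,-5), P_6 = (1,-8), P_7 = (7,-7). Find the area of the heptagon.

Cross-terms: 22, 6, 148, 20, 45, 49, 42  ⇒  Σ = 332
Area = |Σ|/2 = 166.

166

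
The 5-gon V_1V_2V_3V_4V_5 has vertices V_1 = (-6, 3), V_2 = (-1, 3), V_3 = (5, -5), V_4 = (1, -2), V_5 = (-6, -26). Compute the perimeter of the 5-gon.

|V_1V_2| = √((5)² + (0)²) = √25 = 5
|V_2V_3| = √((6)² + (-8)²) = √100 = 10
|V_3V_4| = √((-4)² + (3)²) = √25 = 5
|V_4V_5| = √((-7)² + (-24)²) = √625 = 25
|V_5V_1| = √((0)² + (29)²) = √841 = 29
Perimeter = 5 + 10 + 5 + 25 + 29 = 74.

74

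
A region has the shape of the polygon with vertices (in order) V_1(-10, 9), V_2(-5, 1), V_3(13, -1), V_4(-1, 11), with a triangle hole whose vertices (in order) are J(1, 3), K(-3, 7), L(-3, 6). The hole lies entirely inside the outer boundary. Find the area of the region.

133

Outer boundary:
V_1→V_2: (-10)(1) − (-5)(9) = 35
V_2→V_3: (-5)(-1) − (13)(1) = -8
V_3→V_4: (13)(11) − (-1)(-1) = 142
V_4→V_1: (-1)(9) − (-10)(11) = 101
Σ = 270
Area = |Σ|/2 = 135.
Hole:
Apply Gauss's area formula: 2A = Σ (x_i·y_{i+1} − x_{i+1}·y_i), indices taken mod 3.
Σ = (16) + (3) + (-15) = 4
Area = |Σ|/2 = 2.
Net area = 135 − 2 = 133.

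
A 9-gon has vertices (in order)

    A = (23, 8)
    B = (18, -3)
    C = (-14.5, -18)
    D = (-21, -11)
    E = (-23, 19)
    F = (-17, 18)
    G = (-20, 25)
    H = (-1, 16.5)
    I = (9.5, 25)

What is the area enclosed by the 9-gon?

1296.375

Σ = (-213) + (-367.5) + (-218.5) + (-652) + (-91) + (-65) + (-305) + (-181.75) + (-499) = -2592.75
Area = |Σ|/2 = 1296.375.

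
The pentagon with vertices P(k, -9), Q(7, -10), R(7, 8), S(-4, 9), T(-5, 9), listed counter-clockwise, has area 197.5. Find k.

Write out the shoelace sum; only the two edges meeting at P involve k:
2·Area = [((-5)·(-9) − k·9) + (k·(-10) − 7·(-9))] + 230
       = -19·k + 338 = 395
⇒ k = -3.

-3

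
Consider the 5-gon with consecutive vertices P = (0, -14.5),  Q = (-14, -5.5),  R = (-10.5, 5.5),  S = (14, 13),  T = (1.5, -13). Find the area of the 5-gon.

387.25

Cross-terms: -203, -134.75, -213.5, -201.5, -21.75  ⇒  Σ = -774.5
Area = |Σ|/2 = 387.25.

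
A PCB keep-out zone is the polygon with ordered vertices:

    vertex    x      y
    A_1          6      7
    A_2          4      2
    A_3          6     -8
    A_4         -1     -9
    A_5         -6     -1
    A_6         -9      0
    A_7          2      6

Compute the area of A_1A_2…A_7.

Σ = (-16) + (-44) + (-62) + (-53) + (-9) + (-54) + (-22) = -260
Area = |Σ|/2 = 130.

130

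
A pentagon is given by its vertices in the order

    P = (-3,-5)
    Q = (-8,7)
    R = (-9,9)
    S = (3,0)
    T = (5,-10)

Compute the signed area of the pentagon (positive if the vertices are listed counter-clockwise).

Apply the surveyor's formula: 2A = Σ (x_i·y_{i+1} − x_{i+1}·y_i), indices taken mod 5.
P→Q: (-3)(7) − (-8)(-5) = -61
Q→R: (-8)(9) − (-9)(7) = -9
R→S: (-9)(0) − (3)(9) = -27
S→T: (3)(-10) − (5)(0) = -30
T→P: (5)(-5) − (-3)(-10) = -55
Σ = -182
Signed area = Σ/2 = -91 (negative ⇒ clockwise traversal).

-91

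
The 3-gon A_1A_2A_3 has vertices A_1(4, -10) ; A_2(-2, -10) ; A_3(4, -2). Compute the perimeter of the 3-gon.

24

|A_1A_2| = √((-6)² + (0)²) = √36 = 6
|A_2A_3| = √((6)² + (8)²) = √100 = 10
|A_3A_1| = √((0)² + (-8)²) = √64 = 8
Perimeter = 6 + 10 + 8 = 24.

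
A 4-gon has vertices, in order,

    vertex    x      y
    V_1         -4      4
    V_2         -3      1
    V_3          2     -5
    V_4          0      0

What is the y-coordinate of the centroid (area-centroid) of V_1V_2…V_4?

Apply the shoelace (surveyor's) formula. First the cross-terms c_i = x_i·y_{i+1} − x_{i+1}·y_i:
  8, 13, 0, 0  ⇒  2A = 21, A = 10.5.
Then Σ (y_i + y_{i+1})·c_i = -12, so ȳ = -12 / (6·10.5) = -4/21.

-4/21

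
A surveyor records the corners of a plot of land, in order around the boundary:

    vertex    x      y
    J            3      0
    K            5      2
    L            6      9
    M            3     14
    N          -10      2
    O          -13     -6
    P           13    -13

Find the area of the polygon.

Cross-terms: 6, 33, 57, 146, 86, 247, 39  ⇒  Σ = 614
Area = |Σ|/2 = 307.

307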